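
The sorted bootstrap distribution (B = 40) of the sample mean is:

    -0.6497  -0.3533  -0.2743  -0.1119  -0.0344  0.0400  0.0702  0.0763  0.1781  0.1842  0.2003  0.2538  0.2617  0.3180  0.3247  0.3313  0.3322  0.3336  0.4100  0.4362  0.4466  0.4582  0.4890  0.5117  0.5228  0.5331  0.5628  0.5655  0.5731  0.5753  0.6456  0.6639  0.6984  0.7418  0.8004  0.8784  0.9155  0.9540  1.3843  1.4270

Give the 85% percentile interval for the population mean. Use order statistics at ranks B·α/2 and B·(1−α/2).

α = 0.15; lower rank = 40 × 0.075 = 3; upper rank = 40 × 0.925 = 37.
The 3rd smallest replicate is -0.2743; the 37th is 0.9155.

(-0.2743, 0.9155)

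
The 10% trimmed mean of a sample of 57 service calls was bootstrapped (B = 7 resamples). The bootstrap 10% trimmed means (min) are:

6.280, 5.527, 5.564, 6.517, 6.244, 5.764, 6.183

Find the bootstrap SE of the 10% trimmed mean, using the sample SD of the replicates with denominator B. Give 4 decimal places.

Bootstrap SE is the standard deviation of the 7 replicate 10% trimmed means.
Mean of replicates: (6.280 + 5.527 + 5.564 + 6.517 + 6.244 + 5.764 + 6.183) / 7 = 42.07900 / 7 = 6.01129
Sum of squared deviations: (+0.26871)² + (−0.48429)² + (−0.44729)² + (+0.50571)² + (+0.23271)² + (−0.24729)² + (+0.17171)² = 0.90734
Variance = 0.90734 / 7 = 0.12962
SE* = √0.12962

SE* = 0.3600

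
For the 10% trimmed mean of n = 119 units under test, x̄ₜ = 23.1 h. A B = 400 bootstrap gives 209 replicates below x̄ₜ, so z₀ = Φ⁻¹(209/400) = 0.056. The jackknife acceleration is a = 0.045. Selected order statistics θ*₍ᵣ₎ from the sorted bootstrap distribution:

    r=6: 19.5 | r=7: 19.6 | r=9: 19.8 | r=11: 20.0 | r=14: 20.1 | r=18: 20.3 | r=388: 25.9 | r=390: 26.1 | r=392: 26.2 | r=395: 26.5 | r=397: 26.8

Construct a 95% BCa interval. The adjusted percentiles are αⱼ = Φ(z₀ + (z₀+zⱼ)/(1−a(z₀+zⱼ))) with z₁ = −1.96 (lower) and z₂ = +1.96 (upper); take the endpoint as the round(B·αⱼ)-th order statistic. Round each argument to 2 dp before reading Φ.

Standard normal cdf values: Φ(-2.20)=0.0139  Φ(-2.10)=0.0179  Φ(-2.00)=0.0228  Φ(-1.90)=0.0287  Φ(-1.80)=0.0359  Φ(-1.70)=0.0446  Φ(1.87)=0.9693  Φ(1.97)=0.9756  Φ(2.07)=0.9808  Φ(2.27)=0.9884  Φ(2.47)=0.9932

Lower: z₀ + z₁ = 0.056 + (-1.960) = -1.904; 1 − a(z₀+z₁) = 1 − (0.045)(-1.904) = 1.0857; argument = 0.056 + (-1.904)/1.0857 = -1.6977 → -1.70.
α₁ = Φ(-1.70) = 0.0446; rank = round(400 × 0.0446) = 18; θ*₍18₎ = 20.3.
Upper: z₀ + z₂ = 2.016; 1 − a(z₀+z₂) = 0.9093; argument = 2.2731 → 2.27; α₂ = 0.9884; rank = 395; θ*₍395₎ = 26.5.

(20.3, 26.5)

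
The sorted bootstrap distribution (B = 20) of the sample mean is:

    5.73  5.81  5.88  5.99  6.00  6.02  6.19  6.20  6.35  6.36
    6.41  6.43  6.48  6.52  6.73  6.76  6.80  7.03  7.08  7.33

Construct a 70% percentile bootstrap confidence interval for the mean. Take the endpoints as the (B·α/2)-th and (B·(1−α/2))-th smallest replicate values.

(5.88, 6.80)

α = 0.30; lower rank = 20 × 0.150 = 3; upper rank = 20 × 0.850 = 17.
The 3rd smallest replicate is 5.88; the 17th is 6.80.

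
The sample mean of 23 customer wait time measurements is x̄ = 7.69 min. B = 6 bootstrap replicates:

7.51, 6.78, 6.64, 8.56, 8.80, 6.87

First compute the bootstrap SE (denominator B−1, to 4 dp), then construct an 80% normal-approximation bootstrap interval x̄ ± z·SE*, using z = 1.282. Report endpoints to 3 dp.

(6.479, 8.901)

Mean of replicates = 7.5267; sum of squared deviations = 4.4643; SE* = √(4.4643/5) = 0.9449
Margin = 1.282 × 0.9449 = 1.2114
Interval: 7.69 ± 1.2114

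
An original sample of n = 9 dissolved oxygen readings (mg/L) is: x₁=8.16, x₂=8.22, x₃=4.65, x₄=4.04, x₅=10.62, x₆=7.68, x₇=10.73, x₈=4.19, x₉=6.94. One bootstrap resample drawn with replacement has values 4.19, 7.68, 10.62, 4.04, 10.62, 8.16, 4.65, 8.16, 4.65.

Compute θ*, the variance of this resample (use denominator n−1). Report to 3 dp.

θ* = 7.132

Mean = 6.9744; sum of squared deviations = 57.0592
s² = 57.0592 / 8 = 7.1324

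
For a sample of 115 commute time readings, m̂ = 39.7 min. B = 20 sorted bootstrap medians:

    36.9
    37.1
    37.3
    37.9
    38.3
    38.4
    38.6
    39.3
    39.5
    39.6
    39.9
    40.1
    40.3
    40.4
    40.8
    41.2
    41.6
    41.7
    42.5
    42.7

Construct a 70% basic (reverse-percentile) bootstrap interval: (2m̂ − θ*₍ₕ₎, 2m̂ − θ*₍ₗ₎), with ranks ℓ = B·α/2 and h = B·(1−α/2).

(37.8, 42.1)

Percentile endpoints at ranks 3 and 17: θ*₍3₎ = 37.3, θ*₍17₎ = 41.6.
Basic interval reflects these around m̂:
  lower = 2 × 39.7 − 41.6 = 37.8
  upper = 2 × 39.7 − 37.3 = 42.1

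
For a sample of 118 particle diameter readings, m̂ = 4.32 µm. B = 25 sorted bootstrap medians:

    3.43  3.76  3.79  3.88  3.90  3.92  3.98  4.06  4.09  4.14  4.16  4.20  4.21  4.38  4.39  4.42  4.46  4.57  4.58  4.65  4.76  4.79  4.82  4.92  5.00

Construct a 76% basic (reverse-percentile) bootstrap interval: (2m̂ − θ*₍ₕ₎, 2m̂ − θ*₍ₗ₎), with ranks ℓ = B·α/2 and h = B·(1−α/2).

Percentile endpoints at ranks 3 and 22: θ*₍3₎ = 3.79, θ*₍22₎ = 4.79.
Basic interval reflects these around m̂:
  lower = 2 × 4.32 − 4.79 = 3.85
  upper = 2 × 4.32 − 3.79 = 4.85

(3.85, 4.85)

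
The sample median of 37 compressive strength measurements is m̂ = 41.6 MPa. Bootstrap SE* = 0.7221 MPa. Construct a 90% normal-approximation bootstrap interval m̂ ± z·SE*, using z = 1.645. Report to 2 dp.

(40.41, 42.79)

Margin = 1.645 × 0.7221 = 1.188
Interval: 41.6 ± 1.188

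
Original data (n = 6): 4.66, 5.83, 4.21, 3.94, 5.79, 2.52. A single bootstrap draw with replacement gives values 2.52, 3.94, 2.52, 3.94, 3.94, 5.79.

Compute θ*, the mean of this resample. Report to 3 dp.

θ* = 3.775

Mean = (2.52 + 3.94 + 2.52 + 3.94 + 3.94 + 5.79) / 6 = 22.650 / 6 = 3.775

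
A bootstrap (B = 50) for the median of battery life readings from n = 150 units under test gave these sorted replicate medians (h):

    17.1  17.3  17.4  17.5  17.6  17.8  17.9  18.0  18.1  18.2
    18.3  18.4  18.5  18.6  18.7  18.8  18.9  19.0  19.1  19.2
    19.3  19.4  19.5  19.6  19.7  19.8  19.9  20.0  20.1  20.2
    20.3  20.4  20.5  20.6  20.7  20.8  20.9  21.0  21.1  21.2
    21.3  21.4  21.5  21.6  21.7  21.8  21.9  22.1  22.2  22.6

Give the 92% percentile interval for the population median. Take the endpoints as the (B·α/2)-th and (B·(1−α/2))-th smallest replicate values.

α = 0.08; lower rank = 50 × 0.040 = 2; upper rank = 50 × 0.960 = 48.
The 2nd smallest replicate is 17.3; the 48th is 22.1.

(17.3, 22.1)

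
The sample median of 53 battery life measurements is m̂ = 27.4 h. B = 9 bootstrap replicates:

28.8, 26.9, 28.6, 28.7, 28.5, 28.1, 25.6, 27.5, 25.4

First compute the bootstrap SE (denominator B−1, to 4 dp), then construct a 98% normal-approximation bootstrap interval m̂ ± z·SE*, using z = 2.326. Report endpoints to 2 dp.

Mean of replicates = 27.5667; sum of squared deviations = 14.0400; SE* = √(14.0400/8) = 1.3248
Margin = 2.326 × 1.3248 = 3.081
Interval: 27.4 ± 3.081

(24.32, 30.48)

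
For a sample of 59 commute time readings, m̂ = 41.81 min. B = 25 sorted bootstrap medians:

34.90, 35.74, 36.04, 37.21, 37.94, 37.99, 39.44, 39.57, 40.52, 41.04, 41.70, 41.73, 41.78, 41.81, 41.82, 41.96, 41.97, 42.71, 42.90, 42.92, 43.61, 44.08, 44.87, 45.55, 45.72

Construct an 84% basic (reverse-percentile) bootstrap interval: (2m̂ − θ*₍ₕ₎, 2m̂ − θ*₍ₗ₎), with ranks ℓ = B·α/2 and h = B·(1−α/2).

Percentile endpoints at ranks 2 and 23: θ*₍2₎ = 35.74, θ*₍23₎ = 44.87.
Basic interval reflects these around m̂:
  lower = 2 × 41.81 − 44.87 = 38.75
  upper = 2 × 41.81 − 35.74 = 47.88

(38.75, 47.88)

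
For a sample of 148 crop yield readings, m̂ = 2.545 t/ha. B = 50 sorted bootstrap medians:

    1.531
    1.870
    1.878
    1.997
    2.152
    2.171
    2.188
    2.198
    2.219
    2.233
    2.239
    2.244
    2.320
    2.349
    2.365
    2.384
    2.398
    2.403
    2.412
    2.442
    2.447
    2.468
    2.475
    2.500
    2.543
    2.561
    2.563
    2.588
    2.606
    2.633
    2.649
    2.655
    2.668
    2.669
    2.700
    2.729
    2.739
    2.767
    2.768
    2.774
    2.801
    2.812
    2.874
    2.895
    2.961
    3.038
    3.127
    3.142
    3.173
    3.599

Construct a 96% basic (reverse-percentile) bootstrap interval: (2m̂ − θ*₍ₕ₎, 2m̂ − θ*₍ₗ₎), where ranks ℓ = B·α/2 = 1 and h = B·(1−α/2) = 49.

Percentile endpoints at ranks 1 and 49: θ*₍1₎ = 1.531, θ*₍49₎ = 3.173.
Basic interval reflects these around m̂:
  lower = 2 × 2.545 − 3.173 = 1.917
  upper = 2 × 2.545 − 1.531 = 3.559

(1.917, 3.559)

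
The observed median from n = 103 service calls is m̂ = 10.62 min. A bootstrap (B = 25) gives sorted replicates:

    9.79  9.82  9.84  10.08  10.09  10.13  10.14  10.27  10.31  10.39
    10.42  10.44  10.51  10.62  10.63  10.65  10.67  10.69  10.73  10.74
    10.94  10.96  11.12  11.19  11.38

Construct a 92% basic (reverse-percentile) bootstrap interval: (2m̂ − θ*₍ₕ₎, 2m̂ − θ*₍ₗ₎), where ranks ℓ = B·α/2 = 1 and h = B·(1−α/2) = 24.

(10.05, 11.45)

Percentile endpoints at ranks 1 and 24: θ*₍1₎ = 9.79, θ*₍24₎ = 11.19.
Basic interval reflects these around m̂:
  lower = 2 × 10.62 − 11.19 = 10.05
  upper = 2 × 10.62 − 9.79 = 11.45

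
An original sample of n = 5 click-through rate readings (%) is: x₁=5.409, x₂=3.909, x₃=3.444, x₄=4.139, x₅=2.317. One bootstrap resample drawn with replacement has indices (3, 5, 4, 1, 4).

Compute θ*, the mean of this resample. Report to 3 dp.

θ* = 3.890

Resample values: 3.444, 2.317, 4.139, 5.409, 4.139.
Mean = (3.444 + 2.317 + 4.139 + 5.409 + 4.139) / 5 = 19.4480 / 5 = 3.890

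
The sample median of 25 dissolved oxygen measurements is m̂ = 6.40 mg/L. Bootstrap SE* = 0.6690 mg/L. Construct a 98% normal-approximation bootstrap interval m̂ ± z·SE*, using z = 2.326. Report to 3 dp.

(4.844, 7.956)

Margin = 2.326 × 0.6690 = 1.5561
Interval: 6.40 ± 1.5561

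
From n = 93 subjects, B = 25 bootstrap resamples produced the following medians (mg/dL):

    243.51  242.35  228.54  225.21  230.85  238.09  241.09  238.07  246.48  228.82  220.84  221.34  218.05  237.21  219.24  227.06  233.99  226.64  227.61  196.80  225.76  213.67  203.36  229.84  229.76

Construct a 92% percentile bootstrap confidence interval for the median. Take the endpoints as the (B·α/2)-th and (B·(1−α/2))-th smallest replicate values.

Sorted replicates: 196.80, 203.36, 213.67, 218.05, 219.24, 220.84, 221.34, 225.21, 225.76, 226.64, 227.06, 227.61, 228.54, 228.82, 229.76, 229.84, 230.85, 233.99, 237.21, 238.07, 238.09, 241.09, 242.35, 243.51, 246.48
α = 0.08; lower rank = 25 × 0.040 = 1; upper rank = 25 × 0.960 = 24.
The 1st smallest replicate is 196.80; the 24th is 243.51.

(196.80, 243.51)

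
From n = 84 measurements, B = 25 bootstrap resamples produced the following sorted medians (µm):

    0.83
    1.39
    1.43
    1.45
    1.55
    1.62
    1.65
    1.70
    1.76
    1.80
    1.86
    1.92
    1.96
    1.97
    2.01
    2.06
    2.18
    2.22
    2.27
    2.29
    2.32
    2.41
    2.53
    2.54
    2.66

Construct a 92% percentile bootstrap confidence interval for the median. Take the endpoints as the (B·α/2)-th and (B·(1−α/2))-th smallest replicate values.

(0.83, 2.54)

α = 0.08; lower rank = 25 × 0.040 = 1; upper rank = 25 × 0.960 = 24.
The 1st smallest replicate is 0.83; the 24th is 2.54.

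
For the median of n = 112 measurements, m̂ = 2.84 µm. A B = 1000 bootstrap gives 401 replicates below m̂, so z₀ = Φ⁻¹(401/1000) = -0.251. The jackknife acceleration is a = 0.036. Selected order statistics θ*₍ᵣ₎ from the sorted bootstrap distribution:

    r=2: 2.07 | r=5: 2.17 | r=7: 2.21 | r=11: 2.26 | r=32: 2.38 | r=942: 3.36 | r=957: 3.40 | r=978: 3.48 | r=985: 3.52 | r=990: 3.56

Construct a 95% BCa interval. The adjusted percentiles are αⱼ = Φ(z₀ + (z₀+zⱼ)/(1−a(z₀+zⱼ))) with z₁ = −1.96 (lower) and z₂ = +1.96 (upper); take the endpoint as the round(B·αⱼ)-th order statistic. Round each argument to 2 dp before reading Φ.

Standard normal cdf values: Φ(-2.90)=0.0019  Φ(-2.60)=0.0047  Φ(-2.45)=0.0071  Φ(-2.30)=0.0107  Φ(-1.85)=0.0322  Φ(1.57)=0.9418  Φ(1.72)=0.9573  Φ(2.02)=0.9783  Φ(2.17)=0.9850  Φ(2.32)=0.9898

Lower: z₀ + z₁ = -0.251 + (-1.960) = -2.211; 1 − a(z₀+z₁) = 1 − (0.036)(-2.211) = 1.0796; argument = -0.251 + (-2.211)/1.0796 = -2.2990 → -2.30.
α₁ = Φ(-2.30) = 0.0107; rank = round(1000 × 0.0107) = 11; θ*₍11₎ = 2.26.
Upper: z₀ + z₂ = 1.709; 1 − a(z₀+z₂) = 0.9385; argument = 1.5700 → 1.57; α₂ = 0.9418; rank = 942; θ*₍942₎ = 3.36.

(2.26, 3.36)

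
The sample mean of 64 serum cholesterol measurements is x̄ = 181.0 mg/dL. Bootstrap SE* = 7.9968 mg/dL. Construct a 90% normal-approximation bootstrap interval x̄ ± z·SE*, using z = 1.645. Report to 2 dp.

Margin = 1.645 × 7.9968 = 13.155
Interval: 181.0 ± 13.155

(167.85, 194.15)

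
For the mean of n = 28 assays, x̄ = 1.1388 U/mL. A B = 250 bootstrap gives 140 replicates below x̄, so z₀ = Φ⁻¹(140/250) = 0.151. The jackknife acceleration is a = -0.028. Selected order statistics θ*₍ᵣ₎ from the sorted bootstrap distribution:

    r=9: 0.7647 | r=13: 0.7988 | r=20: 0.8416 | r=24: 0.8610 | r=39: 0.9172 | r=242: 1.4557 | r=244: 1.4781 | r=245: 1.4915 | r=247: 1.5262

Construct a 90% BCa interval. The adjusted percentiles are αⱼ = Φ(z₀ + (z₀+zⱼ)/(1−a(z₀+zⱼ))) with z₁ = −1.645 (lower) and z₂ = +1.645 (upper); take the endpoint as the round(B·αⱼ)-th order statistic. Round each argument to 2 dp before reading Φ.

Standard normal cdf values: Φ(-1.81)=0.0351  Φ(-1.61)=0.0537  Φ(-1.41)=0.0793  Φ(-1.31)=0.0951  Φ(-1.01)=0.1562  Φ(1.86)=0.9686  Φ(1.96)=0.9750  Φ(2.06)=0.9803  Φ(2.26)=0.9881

(0.8416, 1.4557)

Lower: z₀ + z₁ = 0.151 + (-1.645) = -1.494; 1 − a(z₀+z₁) = 1 − (-0.028)(-1.494) = 0.9582; argument = 0.151 + (-1.494)/0.9582 = -1.4082 → -1.41.
α₁ = Φ(-1.41) = 0.0793; rank = round(250 × 0.0793) = 20; θ*₍20₎ = 0.8416.
Upper: z₀ + z₂ = 1.796; 1 − a(z₀+z₂) = 1.0503; argument = 1.8610 → 1.86; α₂ = 0.9686; rank = 242; θ*₍242₎ = 1.4557.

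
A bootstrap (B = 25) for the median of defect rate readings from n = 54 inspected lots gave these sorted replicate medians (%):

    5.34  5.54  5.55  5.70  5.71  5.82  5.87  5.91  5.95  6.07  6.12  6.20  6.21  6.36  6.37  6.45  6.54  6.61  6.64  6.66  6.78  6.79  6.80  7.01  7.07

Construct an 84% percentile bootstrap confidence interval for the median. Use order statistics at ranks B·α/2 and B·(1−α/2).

α = 0.16; lower rank = 25 × 0.080 = 2; upper rank = 25 × 0.920 = 23.
The 2nd smallest replicate is 5.54; the 23rd is 6.80.

(5.54, 6.80)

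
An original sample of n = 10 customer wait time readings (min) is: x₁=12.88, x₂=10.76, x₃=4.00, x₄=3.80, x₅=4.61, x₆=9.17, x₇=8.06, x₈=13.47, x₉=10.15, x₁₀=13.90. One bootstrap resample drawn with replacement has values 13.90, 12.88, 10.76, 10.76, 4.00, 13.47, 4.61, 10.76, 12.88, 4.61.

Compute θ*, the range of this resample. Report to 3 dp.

Range = 13.90 − 4.00 = 9.900

θ* = 9.900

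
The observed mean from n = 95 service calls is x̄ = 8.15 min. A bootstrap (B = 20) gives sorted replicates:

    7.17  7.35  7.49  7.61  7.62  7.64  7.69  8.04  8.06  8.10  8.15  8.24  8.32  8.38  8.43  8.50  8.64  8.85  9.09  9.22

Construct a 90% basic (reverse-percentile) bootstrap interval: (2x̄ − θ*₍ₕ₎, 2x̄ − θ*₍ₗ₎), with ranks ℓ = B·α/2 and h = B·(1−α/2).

(7.21, 9.13)

Percentile endpoints at ranks 1 and 19: θ*₍1₎ = 7.17, θ*₍19₎ = 9.09.
Basic interval reflects these around x̄:
  lower = 2 × 8.15 − 9.09 = 7.21
  upper = 2 × 8.15 − 7.17 = 9.13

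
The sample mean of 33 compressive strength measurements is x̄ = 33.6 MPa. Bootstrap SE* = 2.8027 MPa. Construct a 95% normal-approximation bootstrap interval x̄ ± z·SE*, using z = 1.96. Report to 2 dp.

(28.11, 39.09)

Margin = 1.96 × 2.8027 = 5.493
Interval: 33.6 ± 5.493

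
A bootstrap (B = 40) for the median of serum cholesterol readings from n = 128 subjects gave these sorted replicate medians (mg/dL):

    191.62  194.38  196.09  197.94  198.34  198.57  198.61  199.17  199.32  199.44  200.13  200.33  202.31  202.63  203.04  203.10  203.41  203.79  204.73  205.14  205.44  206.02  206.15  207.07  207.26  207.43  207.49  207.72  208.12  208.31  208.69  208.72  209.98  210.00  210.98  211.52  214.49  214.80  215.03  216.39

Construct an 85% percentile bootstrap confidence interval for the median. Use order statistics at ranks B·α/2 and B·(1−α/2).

(196.09, 214.49)

α = 0.15; lower rank = 40 × 0.075 = 3; upper rank = 40 × 0.925 = 37.
The 3rd smallest replicate is 196.09; the 37th is 214.49.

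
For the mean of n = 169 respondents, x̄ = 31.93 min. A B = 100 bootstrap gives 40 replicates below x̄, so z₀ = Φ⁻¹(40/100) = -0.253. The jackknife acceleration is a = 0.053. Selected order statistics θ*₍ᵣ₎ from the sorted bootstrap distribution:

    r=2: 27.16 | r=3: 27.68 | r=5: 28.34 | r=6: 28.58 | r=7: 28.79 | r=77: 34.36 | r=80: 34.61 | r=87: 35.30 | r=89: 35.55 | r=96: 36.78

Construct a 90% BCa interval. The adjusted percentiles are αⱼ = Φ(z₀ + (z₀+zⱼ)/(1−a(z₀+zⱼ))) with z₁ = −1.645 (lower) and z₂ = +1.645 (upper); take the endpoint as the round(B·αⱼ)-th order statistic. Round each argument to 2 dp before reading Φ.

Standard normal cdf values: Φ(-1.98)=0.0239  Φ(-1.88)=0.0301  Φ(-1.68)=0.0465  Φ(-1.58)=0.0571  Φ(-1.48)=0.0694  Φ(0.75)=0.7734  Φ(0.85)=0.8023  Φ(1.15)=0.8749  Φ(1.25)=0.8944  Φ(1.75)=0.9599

Lower: z₀ + z₁ = -0.253 + (-1.645) = -1.898; 1 − a(z₀+z₁) = 1 − (0.053)(-1.898) = 1.1006; argument = -0.253 + (-1.898)/1.1006 = -1.9775 → -1.98.
α₁ = Φ(-1.98) = 0.0239; rank = round(100 × 0.0239) = 2; θ*₍2₎ = 27.16.
Upper: z₀ + z₂ = 1.392; 1 − a(z₀+z₂) = 0.9262; argument = 1.2499 → 1.25; α₂ = 0.8944; rank = 89; θ*₍89₎ = 35.55.

(27.16, 35.55)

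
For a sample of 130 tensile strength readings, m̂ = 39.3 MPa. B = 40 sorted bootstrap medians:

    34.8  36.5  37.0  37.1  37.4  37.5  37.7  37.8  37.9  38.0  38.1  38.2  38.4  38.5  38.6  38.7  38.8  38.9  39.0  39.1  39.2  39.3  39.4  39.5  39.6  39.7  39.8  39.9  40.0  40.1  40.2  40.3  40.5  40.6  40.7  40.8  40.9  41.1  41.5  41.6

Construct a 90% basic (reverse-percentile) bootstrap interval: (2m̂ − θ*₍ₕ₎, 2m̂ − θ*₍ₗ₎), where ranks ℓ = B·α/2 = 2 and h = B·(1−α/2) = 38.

(37.5, 42.1)

Percentile endpoints at ranks 2 and 38: θ*₍2₎ = 36.5, θ*₍38₎ = 41.1.
Basic interval reflects these around m̂:
  lower = 2 × 39.3 − 41.1 = 37.5
  upper = 2 × 39.3 − 36.5 = 42.1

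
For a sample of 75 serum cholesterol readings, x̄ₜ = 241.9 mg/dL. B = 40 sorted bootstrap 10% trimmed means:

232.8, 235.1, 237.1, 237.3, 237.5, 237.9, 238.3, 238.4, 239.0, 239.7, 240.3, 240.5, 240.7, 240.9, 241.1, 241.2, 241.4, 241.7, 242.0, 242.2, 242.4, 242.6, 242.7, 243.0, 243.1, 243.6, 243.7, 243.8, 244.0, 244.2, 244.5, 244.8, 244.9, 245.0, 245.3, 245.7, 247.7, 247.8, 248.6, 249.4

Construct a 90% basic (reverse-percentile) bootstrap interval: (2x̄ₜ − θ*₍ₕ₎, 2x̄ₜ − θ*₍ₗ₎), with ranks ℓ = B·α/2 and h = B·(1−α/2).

Percentile endpoints at ranks 2 and 38: θ*₍2₎ = 235.1, θ*₍38₎ = 247.8.
Basic interval reflects these around x̄ₜ:
  lower = 2 × 241.9 − 247.8 = 236.0
  upper = 2 × 241.9 − 235.1 = 248.7

(236.0, 248.7)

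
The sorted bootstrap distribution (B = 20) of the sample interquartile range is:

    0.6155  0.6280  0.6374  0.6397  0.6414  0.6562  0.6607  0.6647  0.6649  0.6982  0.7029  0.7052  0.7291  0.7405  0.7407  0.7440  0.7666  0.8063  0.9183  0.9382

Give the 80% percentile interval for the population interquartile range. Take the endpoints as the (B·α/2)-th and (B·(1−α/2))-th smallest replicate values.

(0.6280, 0.8063)

α = 0.20; lower rank = 20 × 0.100 = 2; upper rank = 20 × 0.900 = 18.
The 2nd smallest replicate is 0.6280; the 18th is 0.8063.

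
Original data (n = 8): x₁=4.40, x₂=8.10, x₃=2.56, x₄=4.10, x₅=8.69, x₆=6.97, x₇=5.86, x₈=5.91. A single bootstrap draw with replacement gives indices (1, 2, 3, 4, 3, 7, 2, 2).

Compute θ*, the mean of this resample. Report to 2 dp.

Resample values: 4.40, 8.10, 2.56, 4.10, 2.56, 5.86, 8.10, 8.10.
Mean = (4.40 + 8.10 + 2.56 + 4.10 + 2.56 + 5.86 + 8.10 + 8.10) / 8 = 43.780 / 8 = 5.47

θ* = 5.47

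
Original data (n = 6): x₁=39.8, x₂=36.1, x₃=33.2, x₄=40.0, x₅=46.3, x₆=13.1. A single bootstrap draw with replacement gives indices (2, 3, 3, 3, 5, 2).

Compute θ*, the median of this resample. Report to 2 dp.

θ* = 34.65

Resample values: 36.1, 33.2, 33.2, 33.2, 46.3, 36.1.
Sorted: 33.2, 33.2, 33.2, 36.1, 36.1, 46.3
Median = average of the two middle values = 34.65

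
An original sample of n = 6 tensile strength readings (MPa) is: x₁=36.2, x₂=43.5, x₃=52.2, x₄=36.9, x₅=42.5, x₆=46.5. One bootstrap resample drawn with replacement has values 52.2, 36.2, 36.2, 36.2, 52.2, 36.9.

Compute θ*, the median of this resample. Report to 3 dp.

Sorted: 36.2, 36.2, 36.2, 36.9, 52.2, 52.2
Median = average of the two middle values = 36.550

θ* = 36.550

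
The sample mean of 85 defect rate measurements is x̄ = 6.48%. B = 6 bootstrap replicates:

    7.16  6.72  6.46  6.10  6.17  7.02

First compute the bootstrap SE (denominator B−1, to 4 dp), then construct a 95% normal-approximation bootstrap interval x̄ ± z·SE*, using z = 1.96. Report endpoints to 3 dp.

Mean of replicates = 6.6050; sum of squared deviations = 0.9588; SE* = √(0.9588/5) = 0.4379
Margin = 1.96 × 0.4379 = 0.8583
Interval: 6.48 ± 0.8583

(5.622, 7.338)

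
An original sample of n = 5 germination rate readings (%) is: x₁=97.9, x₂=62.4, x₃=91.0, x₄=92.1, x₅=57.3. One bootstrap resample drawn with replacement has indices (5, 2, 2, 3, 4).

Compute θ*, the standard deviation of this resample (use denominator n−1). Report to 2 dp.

Resample values: 57.3, 62.4, 62.4, 91.0, 92.1.
Mean = 73.0400; sum of squared deviations = 1160.0120
s² = 1160.0120 / 4 = 290.0030
s = √290.0030 = 17.03

θ* = 17.03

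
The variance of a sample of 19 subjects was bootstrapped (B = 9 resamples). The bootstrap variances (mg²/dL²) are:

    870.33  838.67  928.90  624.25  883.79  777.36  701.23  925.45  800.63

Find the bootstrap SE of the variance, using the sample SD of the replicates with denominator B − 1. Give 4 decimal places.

Bootstrap SE is the standard deviation of the 9 replicate variances.
Mean of replicates: (870.33 + 838.67 + 928.90 + 624.25 + 883.79 + 777.36 + 701.23 + 925.45 + 800.63) / 9 = 7350.61000 / 9 = 816.73444
Sum of squared deviations: (+53.59556)² + (+21.93556)² + (+112.16556)² + (−192.48444)² + (+67.05556)² + (−39.37444)² + (−115.50444)² + (+108.71556)² + (−16.10444)² = 84451.52162
Variance = 84451.52162 / 8 = 10556.44020
SE* = √10556.44020

SE* = 102.7445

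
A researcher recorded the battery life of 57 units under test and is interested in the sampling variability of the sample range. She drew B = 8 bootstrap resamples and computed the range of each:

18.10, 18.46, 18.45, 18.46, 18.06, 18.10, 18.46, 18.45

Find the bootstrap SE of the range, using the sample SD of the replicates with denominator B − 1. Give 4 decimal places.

SE* = 0.1916

Bootstrap SE is the standard deviation of the 8 replicate ranges.
Mean of replicates: (18.10 + 18.46 + 18.45 + 18.46 + 18.06 + 18.10 + 18.46 + 18.45) / 8 = 146.54000 / 8 = 18.31750
Sum of squared deviations: (−0.21750)² + (+0.14250)² + (+0.13250)² + (+0.14250)² + (−0.25750)² + (−0.21750)² + (+0.14250)² + (+0.13250)² = 0.25695
Variance = 0.25695 / 7 = 0.03671
SE* = √0.03671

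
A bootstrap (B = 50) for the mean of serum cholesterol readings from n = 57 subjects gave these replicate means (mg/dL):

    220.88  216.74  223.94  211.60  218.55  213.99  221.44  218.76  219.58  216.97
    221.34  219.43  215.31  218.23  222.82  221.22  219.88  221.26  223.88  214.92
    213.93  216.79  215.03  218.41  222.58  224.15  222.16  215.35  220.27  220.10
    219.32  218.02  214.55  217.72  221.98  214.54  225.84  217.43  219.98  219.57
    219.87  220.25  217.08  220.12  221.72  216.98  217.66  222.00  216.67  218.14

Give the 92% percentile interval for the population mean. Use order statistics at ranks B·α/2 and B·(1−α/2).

(213.93, 223.94)

Sorted replicates: 211.60, 213.93, 213.99, 214.54, 214.55, 214.92, 215.03, 215.31, 215.35, 216.67, 216.74, 216.79, 216.97, 216.98, 217.08, 217.43, 217.66, 217.72, 218.02, 218.14, 218.23, 218.41, 218.55, 218.76, 219.32, 219.43, 219.57, 219.58, 219.87, 219.88, 219.98, 220.10, 220.12, 220.25, 220.27, 220.88, 221.22, 221.26, 221.34, 221.44, 221.72, 221.98, 222.00, 222.16, 222.58, 222.82, 223.88, 223.94, 224.15, 225.84
α = 0.08; lower rank = 50 × 0.040 = 2; upper rank = 50 × 0.960 = 48.
The 2nd smallest replicate is 213.93; the 48th is 223.94.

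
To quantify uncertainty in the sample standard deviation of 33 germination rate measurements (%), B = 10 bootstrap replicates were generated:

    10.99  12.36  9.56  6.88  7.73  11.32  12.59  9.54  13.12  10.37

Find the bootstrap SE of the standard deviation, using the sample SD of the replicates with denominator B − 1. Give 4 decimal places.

SE* = 2.0595

Bootstrap SE is the standard deviation of the 10 replicate standard deviations.
Mean of replicates: (10.99 + 12.36 + 9.56 + 6.88 + 7.73 + 11.32 + 12.59 + 9.54 + 13.12 + 10.37) / 10 = 104.46000 / 10 = 10.44600
Sum of squared deviations: (+0.54400)² + (+1.91400)² + (−0.88600)² + (−3.56600)² + (−2.71600)² + (+0.87400)² + (+2.14400)² + (−0.90600)² + (+2.67400)² + (−0.07600)² = 38.17484
Variance = 38.17484 / 9 = 4.24165
SE* = √4.24165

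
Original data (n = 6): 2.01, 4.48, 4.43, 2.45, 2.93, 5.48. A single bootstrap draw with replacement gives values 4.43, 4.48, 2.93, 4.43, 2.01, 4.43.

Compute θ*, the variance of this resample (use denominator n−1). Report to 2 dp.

θ* = 1.12

Mean = 3.7850; sum of squared deviations = 5.6128
s² = 5.6128 / 5 = 1.1225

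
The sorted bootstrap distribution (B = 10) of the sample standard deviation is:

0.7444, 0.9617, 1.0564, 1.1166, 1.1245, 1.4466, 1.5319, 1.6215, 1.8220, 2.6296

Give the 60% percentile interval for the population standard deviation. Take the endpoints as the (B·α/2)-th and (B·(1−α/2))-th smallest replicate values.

(0.9617, 1.6215)

α = 0.40; lower rank = 10 × 0.200 = 2; upper rank = 10 × 0.800 = 8.
The 2nd smallest replicate is 0.9617; the 8th is 1.6215.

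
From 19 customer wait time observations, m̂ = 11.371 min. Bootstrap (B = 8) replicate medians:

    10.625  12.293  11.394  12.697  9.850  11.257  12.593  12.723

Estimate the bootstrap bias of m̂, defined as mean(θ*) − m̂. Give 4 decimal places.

mean(θ*) = (10.625 + 12.293 + 11.394 + 12.697 + 9.850 + 11.257 + 12.593 + 12.723) / 8 = 11.67900
bias = 11.67900 − 11.371

bias = +0.3080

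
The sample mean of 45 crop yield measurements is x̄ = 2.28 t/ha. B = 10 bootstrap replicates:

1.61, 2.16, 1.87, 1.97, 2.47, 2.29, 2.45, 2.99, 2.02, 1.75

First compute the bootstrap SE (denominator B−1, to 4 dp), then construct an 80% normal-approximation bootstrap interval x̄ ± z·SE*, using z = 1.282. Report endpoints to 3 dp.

Mean of replicates = 2.1580; sum of squared deviations = 1.4964; SE* = √(1.4964/9) = 0.4078
Margin = 1.282 × 0.4078 = 0.5228
Interval: 2.28 ± 0.5228

(1.757, 2.803)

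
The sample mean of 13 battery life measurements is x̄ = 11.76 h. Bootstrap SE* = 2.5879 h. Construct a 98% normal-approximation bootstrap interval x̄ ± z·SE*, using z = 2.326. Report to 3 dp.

Margin = 2.326 × 2.5879 = 6.0195
Interval: 11.76 ± 6.0195

(5.741, 17.779)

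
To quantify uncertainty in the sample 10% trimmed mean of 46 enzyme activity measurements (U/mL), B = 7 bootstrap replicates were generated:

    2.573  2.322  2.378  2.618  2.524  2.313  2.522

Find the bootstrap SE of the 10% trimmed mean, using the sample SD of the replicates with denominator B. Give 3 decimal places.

Bootstrap SE is the standard deviation of the 7 replicate 10% trimmed means.
Mean of replicates: (2.573 + 2.322 + 2.378 + 2.618 + 2.524 + 2.313 + 2.522) / 7 = 17.2500 / 7 = 2.4643
Sum of squared deviations: (+0.1087)² + (−0.1423)² + (−0.0863)² + (+0.1537)² + (+0.0597)² + (−0.1513)² + (+0.0577)² = 0.0929
Variance = 0.0929 / 7 = 0.0133
SE* = √0.0133

SE* = 0.115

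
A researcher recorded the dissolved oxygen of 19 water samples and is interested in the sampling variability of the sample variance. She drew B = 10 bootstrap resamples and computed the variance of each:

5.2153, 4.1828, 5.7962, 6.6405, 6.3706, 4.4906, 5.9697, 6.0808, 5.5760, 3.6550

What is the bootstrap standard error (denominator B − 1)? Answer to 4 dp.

Bootstrap SE is the standard deviation of the 10 replicate variances.
Mean of replicates: (5.2153 + 4.1828 + 5.7962 + 6.6405 + 6.3706 + 4.4906 + 5.9697 + 6.0808 + 5.5760 + 3.6550) / 10 = 53.97750 / 10 = 5.39775
Sum of squared deviations: (−0.18245)² + (−1.21495)² + (+0.39845)² + (+1.24275)² + (+0.97285)² + (−0.90715)² + (+0.57195)² + (+0.68305)² + (+0.17825)² + (−1.74275)² = 8.84457
Variance = 8.84457 / 9 = 0.98273
SE* = √0.98273

SE* = 0.9913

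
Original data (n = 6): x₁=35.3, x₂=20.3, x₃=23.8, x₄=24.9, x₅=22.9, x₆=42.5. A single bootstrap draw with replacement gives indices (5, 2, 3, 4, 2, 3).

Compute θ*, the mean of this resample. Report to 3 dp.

θ* = 22.667

Resample values: 22.9, 20.3, 23.8, 24.9, 20.3, 23.8.
Mean = (22.9 + 20.3 + 23.8 + 24.9 + 20.3 + 23.8) / 6 = 136.00 / 6 = 22.667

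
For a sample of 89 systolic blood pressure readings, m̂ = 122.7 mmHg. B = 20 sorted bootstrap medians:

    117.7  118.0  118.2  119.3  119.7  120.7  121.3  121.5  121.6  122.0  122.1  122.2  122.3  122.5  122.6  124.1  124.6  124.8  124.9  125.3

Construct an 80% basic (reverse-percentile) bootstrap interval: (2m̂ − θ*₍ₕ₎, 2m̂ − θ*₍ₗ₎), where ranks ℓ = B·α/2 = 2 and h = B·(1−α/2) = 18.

Percentile endpoints at ranks 2 and 18: θ*₍2₎ = 118.0, θ*₍18₎ = 124.8.
Basic interval reflects these around m̂:
  lower = 2 × 122.7 − 124.8 = 120.6
  upper = 2 × 122.7 − 118.0 = 127.4

(120.6, 127.4)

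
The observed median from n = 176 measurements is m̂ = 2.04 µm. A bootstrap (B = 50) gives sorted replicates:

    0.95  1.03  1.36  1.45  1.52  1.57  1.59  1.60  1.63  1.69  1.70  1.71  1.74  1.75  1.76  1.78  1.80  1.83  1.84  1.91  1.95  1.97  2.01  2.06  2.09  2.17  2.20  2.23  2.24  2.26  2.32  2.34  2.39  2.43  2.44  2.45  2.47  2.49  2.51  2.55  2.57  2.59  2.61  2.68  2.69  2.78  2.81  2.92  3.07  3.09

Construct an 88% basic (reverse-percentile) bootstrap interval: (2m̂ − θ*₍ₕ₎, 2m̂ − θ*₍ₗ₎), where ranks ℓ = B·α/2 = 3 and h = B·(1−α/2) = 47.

(1.27, 2.72)

Percentile endpoints at ranks 3 and 47: θ*₍3₎ = 1.36, θ*₍47₎ = 2.81.
Basic interval reflects these around m̂:
  lower = 2 × 2.04 − 2.81 = 1.27
  upper = 2 × 2.04 − 1.36 = 2.72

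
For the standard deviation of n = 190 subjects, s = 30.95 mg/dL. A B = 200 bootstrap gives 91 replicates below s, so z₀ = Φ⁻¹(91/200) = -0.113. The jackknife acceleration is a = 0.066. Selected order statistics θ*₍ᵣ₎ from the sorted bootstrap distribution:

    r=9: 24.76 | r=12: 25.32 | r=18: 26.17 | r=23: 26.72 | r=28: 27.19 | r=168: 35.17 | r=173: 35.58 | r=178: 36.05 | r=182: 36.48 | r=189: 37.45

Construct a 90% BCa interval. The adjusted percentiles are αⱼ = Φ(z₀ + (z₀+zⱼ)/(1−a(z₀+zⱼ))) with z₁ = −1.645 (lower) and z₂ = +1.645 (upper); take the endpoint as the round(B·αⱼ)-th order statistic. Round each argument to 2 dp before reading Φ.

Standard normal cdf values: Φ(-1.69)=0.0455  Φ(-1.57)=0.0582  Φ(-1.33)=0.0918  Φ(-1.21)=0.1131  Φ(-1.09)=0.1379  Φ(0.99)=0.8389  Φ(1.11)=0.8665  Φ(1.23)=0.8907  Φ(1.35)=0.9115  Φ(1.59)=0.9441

Lower: z₀ + z₁ = -0.113 + (-1.645) = -1.758; 1 − a(z₀+z₁) = 1 − (0.066)(-1.758) = 1.1160; argument = -0.113 + (-1.758)/1.1160 = -1.6882 → -1.69.
α₁ = Φ(-1.69) = 0.0455; rank = round(200 × 0.0455) = 9; θ*₍9₎ = 24.76.
Upper: z₀ + z₂ = 1.532; 1 − a(z₀+z₂) = 0.8989; argument = 1.5913 → 1.59; α₂ = 0.9441; rank = 189; θ*₍189₎ = 37.45.

(24.76, 37.45)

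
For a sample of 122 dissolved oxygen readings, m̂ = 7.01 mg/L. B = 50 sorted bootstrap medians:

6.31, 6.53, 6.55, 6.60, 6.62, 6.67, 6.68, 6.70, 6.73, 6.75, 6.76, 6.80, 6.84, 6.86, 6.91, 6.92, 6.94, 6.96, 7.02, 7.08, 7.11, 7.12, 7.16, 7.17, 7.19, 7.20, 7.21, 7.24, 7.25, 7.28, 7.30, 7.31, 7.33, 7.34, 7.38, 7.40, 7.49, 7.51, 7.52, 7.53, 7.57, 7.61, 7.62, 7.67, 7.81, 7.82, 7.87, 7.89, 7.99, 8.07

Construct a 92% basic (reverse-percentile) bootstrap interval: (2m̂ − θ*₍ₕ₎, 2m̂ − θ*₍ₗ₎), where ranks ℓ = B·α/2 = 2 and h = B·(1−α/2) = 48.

(6.13, 7.49)

Percentile endpoints at ranks 2 and 48: θ*₍2₎ = 6.53, θ*₍48₎ = 7.89.
Basic interval reflects these around m̂:
  lower = 2 × 7.01 − 7.89 = 6.13
  upper = 2 × 7.01 − 6.53 = 7.49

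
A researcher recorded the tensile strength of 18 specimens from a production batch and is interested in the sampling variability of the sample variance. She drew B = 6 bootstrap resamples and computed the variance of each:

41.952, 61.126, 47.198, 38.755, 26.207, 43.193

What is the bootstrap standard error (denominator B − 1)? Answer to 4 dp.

SE* = 11.3781

Bootstrap SE is the standard deviation of the 6 replicate variances.
Mean of replicates: (41.952 + 61.126 + 47.198 + 38.755 + 26.207 + 43.193) / 6 = 258.43100 / 6 = 43.07183
Sum of squared deviations: (−1.11983)² + (+18.05417)² + (+4.12617)² + (−4.31683)² + (−16.86483)² + (+0.12117)² = 647.30455
Variance = 647.30455 / 5 = 129.46091
SE* = √129.46091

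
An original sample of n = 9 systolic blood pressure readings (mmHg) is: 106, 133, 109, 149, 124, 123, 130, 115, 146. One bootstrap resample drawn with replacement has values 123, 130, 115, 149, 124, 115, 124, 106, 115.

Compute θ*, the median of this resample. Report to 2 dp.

θ* = 123.00

Sorted: 106, 115, 115, 115, 123, 124, 124, 130, 149
Median = middle value = 123.00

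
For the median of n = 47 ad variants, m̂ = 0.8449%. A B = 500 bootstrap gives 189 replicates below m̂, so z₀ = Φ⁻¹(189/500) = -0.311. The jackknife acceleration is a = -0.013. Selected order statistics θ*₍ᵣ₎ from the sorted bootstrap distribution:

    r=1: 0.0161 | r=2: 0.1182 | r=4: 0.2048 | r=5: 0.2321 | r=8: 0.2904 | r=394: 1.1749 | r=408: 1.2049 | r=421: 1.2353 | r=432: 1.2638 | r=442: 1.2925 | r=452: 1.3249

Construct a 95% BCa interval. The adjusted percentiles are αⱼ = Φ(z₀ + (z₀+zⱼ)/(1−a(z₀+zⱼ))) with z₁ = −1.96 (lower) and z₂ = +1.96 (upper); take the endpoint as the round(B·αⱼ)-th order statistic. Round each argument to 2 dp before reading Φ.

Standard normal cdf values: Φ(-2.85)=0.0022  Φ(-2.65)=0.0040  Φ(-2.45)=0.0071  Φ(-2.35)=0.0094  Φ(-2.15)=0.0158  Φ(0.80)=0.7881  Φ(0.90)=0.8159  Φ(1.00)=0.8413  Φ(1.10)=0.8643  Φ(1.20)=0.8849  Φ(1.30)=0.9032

Lower: z₀ + z₁ = -0.311 + (-1.960) = -2.271; 1 − a(z₀+z₁) = 1 − (-0.013)(-2.271) = 0.9705; argument = -0.311 + (-2.271)/0.9705 = -2.6511 → -2.65.
α₁ = Φ(-2.65) = 0.0040; rank = round(500 × 0.0040) = 2; θ*₍2₎ = 0.1182.
Upper: z₀ + z₂ = 1.649; 1 − a(z₀+z₂) = 1.0214; argument = 1.3034 → 1.30; α₂ = 0.9032; rank = 452; θ*₍452₎ = 1.3249.

(0.1182, 1.3249)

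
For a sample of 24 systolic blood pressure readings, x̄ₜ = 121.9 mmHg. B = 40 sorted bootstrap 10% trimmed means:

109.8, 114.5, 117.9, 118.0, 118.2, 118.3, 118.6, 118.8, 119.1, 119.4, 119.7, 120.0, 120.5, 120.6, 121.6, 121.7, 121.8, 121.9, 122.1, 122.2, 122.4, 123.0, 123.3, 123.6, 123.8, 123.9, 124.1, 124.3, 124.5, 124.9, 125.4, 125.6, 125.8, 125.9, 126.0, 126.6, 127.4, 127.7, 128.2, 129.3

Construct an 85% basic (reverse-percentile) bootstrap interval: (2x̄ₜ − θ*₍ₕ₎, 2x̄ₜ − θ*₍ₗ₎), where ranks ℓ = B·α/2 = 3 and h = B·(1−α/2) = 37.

Percentile endpoints at ranks 3 and 37: θ*₍3₎ = 117.9, θ*₍37₎ = 127.4.
Basic interval reflects these around x̄ₜ:
  lower = 2 × 121.9 − 127.4 = 116.4
  upper = 2 × 121.9 − 117.9 = 125.9

(116.4, 125.9)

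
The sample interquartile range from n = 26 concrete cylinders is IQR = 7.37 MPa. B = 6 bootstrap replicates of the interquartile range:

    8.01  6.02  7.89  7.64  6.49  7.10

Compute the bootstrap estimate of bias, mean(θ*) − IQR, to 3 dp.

bias = −0.178

mean(θ*) = (8.01 + 6.02 + 7.89 + 7.64 + 6.49 + 7.10) / 6 = 7.1917
bias = 7.1917 − 7.37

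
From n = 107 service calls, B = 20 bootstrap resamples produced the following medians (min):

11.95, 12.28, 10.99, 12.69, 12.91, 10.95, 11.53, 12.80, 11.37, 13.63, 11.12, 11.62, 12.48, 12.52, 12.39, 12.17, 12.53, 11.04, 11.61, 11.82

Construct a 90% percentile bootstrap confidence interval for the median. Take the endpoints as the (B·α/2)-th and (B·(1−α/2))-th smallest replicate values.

(10.95, 12.91)

Sorted replicates: 10.95, 10.99, 11.04, 11.12, 11.37, 11.53, 11.61, 11.62, 11.82, 11.95, 12.17, 12.28, 12.39, 12.48, 12.52, 12.53, 12.69, 12.80, 12.91, 13.63
α = 0.10; lower rank = 20 × 0.050 = 1; upper rank = 20 × 0.950 = 19.
The 1st smallest replicate is 10.95; the 19th is 12.91.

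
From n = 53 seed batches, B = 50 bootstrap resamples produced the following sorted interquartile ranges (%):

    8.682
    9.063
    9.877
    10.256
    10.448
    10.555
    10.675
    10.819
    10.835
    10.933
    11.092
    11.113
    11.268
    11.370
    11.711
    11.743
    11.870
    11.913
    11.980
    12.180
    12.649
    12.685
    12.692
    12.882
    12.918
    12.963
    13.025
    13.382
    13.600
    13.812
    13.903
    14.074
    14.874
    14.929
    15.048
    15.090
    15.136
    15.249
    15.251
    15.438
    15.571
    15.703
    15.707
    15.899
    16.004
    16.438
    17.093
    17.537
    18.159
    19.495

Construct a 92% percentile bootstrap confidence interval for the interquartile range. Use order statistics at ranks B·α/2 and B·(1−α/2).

(9.063, 17.537)

α = 0.08; lower rank = 50 × 0.040 = 2; upper rank = 50 × 0.960 = 48.
The 2nd smallest replicate is 9.063; the 48th is 17.537.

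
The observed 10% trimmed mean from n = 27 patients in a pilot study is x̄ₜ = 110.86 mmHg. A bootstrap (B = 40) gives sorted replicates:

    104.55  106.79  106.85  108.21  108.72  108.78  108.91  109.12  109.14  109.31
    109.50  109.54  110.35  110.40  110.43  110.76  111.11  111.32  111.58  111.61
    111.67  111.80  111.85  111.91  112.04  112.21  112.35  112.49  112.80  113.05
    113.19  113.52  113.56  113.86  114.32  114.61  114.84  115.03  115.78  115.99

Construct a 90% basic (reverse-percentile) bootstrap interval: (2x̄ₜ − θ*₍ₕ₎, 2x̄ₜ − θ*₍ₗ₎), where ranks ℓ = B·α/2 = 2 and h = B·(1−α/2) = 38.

Percentile endpoints at ranks 2 and 38: θ*₍2₎ = 106.79, θ*₍38₎ = 115.03.
Basic interval reflects these around x̄ₜ:
  lower = 2 × 110.86 − 115.03 = 106.69
  upper = 2 × 110.86 − 106.79 = 114.93

(106.69, 114.93)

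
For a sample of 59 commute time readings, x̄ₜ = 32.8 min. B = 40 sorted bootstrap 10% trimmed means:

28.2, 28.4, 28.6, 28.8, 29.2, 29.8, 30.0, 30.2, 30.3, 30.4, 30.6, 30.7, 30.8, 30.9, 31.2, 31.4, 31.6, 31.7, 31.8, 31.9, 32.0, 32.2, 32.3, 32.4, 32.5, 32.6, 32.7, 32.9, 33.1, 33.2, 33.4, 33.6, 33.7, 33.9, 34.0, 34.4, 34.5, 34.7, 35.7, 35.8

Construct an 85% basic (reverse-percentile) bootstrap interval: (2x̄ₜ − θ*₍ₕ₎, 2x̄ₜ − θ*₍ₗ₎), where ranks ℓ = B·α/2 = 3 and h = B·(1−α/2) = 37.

(31.1, 37.0)

Percentile endpoints at ranks 3 and 37: θ*₍3₎ = 28.6, θ*₍37₎ = 34.5.
Basic interval reflects these around x̄ₜ:
  lower = 2 × 32.8 − 34.5 = 31.1
  upper = 2 × 32.8 − 28.6 = 37.0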